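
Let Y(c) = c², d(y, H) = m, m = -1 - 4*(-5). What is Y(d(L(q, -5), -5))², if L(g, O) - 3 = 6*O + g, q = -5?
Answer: 130321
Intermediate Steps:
m = 19 (m = -1 + 20 = 19)
L(g, O) = 3 + g + 6*O (L(g, O) = 3 + (6*O + g) = 3 + (g + 6*O) = 3 + g + 6*O)
d(y, H) = 19
Y(d(L(q, -5), -5))² = (19²)² = 361² = 130321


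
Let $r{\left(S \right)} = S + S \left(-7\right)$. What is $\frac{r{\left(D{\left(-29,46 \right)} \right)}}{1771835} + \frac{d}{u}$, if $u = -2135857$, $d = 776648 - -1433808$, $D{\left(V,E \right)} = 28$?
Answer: $- \frac{3916922130736}{3784386187595} \approx -1.035$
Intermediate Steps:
$r{\left(S \right)} = - 6 S$ ($r{\left(S \right)} = S - 7 S = - 6 S$)
$d = 2210456$ ($d = 776648 + 1433808 = 2210456$)
$\frac{r{\left(D{\left(-29,46 \right)} \right)}}{1771835} + \frac{d}{u} = \frac{\left(-6\right) 28}{1771835} + \frac{2210456}{-2135857} = \left(-168\right) \frac{1}{1771835} + 2210456 \left(- \frac{1}{2135857}\right) = - \frac{168}{1771835} - \frac{2210456}{2135857} = - \frac{3916922130736}{3784386187595}$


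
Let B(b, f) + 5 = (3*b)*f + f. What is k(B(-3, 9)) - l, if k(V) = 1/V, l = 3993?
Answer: -307462/77 ≈ -3993.0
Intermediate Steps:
B(b, f) = -5 + f + 3*b*f (B(b, f) = -5 + ((3*b)*f + f) = -5 + (3*b*f + f) = -5 + (f + 3*b*f) = -5 + f + 3*b*f)
k(B(-3, 9)) - l = 1/(-5 + 9 + 3*(-3)*9) - 1*3993 = 1/(-5 + 9 - 81) - 3993 = 1/(-77) - 3993 = -1/77 - 3993 = -307462/77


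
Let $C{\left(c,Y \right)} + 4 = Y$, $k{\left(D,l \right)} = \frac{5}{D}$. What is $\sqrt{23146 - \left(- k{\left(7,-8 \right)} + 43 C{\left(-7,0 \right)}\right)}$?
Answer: $\frac{\sqrt{1142617}}{7} \approx 152.7$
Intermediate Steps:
$C{\left(c,Y \right)} = -4 + Y$
$\sqrt{23146 - \left(- k{\left(7,-8 \right)} + 43 C{\left(-7,0 \right)}\right)} = \sqrt{23146 - \left(- \frac{5}{7} + 43 \left(-4 + 0\right)\right)} = \sqrt{23146 + \left(5 \cdot \frac{1}{7} - -172\right)} = \sqrt{23146 + \left(\frac{5}{7} + 172\right)} = \sqrt{23146 + \frac{1209}{7}} = \sqrt{\frac{163231}{7}} = \frac{\sqrt{1142617}}{7}$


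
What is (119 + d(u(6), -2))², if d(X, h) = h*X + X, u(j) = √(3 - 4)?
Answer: (119 - I)² ≈ 14160.0 - 238.0*I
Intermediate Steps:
u(j) = I (u(j) = √(-1) = I)
d(X, h) = X + X*h (d(X, h) = X*h + X = X + X*h)
(119 + d(u(6), -2))² = (119 + I*(1 - 2))² = (119 + I*(-1))² = (119 - I)²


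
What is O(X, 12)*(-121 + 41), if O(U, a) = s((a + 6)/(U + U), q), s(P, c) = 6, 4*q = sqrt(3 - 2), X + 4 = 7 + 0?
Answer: -480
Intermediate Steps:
X = 3 (X = -4 + (7 + 0) = -4 + 7 = 3)
q = 1/4 (q = sqrt(3 - 2)/4 = sqrt(1)/4 = (1/4)*1 = 1/4 ≈ 0.25000)
O(U, a) = 6
O(X, 12)*(-121 + 41) = 6*(-121 + 41) = 6*(-80) = -480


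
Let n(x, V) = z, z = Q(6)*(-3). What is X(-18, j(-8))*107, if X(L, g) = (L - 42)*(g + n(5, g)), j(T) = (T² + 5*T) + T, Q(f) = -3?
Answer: -160500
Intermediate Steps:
j(T) = T² + 6*T
z = 9 (z = -3*(-3) = 9)
n(x, V) = 9
X(L, g) = (-42 + L)*(9 + g) (X(L, g) = (L - 42)*(g + 9) = (-42 + L)*(9 + g))
X(-18, j(-8))*107 = (-378 - (-336)*(6 - 8) + 9*(-18) - (-144)*(6 - 8))*107 = (-378 - (-336)*(-2) - 162 - (-144)*(-2))*107 = (-378 - 42*16 - 162 - 18*16)*107 = (-378 - 672 - 162 - 288)*107 = -1500*107 = -160500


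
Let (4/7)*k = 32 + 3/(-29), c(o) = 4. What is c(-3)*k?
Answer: 6475/29 ≈ 223.28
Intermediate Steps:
k = 6475/116 (k = 7*(32 + 3/(-29))/4 = 7*(32 + 3*(-1/29))/4 = 7*(32 - 3/29)/4 = (7/4)*(925/29) = 6475/116 ≈ 55.819)
c(-3)*k = 4*(6475/116) = 6475/29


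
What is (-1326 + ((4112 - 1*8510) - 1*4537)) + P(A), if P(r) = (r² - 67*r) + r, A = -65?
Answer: -1746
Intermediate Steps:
P(r) = r² - 66*r
(-1326 + ((4112 - 1*8510) - 1*4537)) + P(A) = (-1326 + ((4112 - 1*8510) - 1*4537)) - 65*(-66 - 65) = (-1326 + ((4112 - 8510) - 4537)) - 65*(-131) = (-1326 + (-4398 - 4537)) + 8515 = (-1326 - 8935) + 8515 = -10261 + 8515 = -1746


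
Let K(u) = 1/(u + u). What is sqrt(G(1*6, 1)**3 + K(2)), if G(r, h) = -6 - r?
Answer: I*sqrt(6911)/2 ≈ 41.566*I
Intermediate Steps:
K(u) = 1/(2*u)
sqrt(G(1*6, 1)**3 + K(2)) = sqrt((-6 - 6)**3 + (1/2)/2) = sqrt((-6 - 1*6)**3 + (1/2)*(1/2)) = sqrt((-6 - 6)**3 + 1/4) = sqrt((-12)**3 + 1/4) = sqrt(-1728 + 1/4) = sqrt(-6911/4) = I*sqrt(6911)/2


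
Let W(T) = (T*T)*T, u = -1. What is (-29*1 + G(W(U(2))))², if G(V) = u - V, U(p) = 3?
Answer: 3249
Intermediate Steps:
W(T) = T³ (W(T) = T²*T = T³)
G(V) = -1 - V
(-29*1 + G(W(U(2))))² = (-29*1 + (-1 - 1*3³))² = (-29 + (-1 - 1*27))² = (-29 + (-1 - 27))² = (-29 - 28)² = (-57)² = 3249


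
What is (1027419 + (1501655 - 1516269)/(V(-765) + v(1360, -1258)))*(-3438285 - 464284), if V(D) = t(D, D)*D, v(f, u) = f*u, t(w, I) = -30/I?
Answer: -3430009760672908688/855455 ≈ -4.0096e+12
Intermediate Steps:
V(D) = -30 (V(D) = (-30/D)*D = -30)
(1027419 + (1501655 - 1516269)/(V(-765) + v(1360, -1258)))*(-3438285 - 464284) = (1027419 + (1501655 - 1516269)/(-30 + 1360*(-1258)))*(-3438285 - 464284) = (1027419 - 14614/(-30 - 1710880))*(-3902569) = (1027419 - 14614/(-1710910))*(-3902569) = (1027419 - 14614*(-1/1710910))*(-3902569) = (1027419 + 7307/855455)*(-3902569) = (878910727952/855455)*(-3902569) = -3430009760672908688/855455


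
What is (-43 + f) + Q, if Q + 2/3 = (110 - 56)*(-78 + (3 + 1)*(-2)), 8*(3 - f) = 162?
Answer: -56459/12 ≈ -4704.9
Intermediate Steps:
f = -69/4 (f = 3 - 1/8*162 = 3 - 81/4 = -69/4 ≈ -17.250)
Q = -13934/3 (Q = -2/3 + (110 - 56)*(-78 + (3 + 1)*(-2)) = -2/3 + 54*(-78 + 4*(-2)) = -2/3 + 54*(-78 - 8) = -2/3 + 54*(-86) = -2/3 - 4644 = -13934/3 ≈ -4644.7)
(-43 + f) + Q = (-43 - 69/4) - 13934/3 = -241/4 - 13934/3 = -56459/12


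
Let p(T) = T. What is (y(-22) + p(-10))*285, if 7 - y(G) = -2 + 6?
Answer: -1995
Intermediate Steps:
y(G) = 3 (y(G) = 7 - (-2 + 6) = 7 - 1*4 = 7 - 4 = 3)
(y(-22) + p(-10))*285 = (3 - 10)*285 = -7*285 = -1995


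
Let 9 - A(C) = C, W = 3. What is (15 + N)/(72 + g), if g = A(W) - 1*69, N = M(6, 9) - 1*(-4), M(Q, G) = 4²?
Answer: 35/9 ≈ 3.8889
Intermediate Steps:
M(Q, G) = 16
N = 20 (N = 16 - 1*(-4) = 16 + 4 = 20)
A(C) = 9 - C
g = -63 (g = (9 - 1*3) - 1*69 = (9 - 3) - 69 = 6 - 69 = -63)
(15 + N)/(72 + g) = (15 + 20)/(72 - 63) = 35/9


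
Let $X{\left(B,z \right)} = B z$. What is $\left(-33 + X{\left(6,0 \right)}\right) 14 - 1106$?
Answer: $-1568$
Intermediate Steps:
$\left(-33 + X{\left(6,0 \right)}\right) 14 - 1106 = \left(-33 + 6 \cdot 0\right) 14 - 1106 = \left(-33 + 0\right) 14 - 1106 = \left(-33\right) 14 - 1106 = -462 - 1106 = -1568$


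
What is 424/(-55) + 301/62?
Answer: -9733/3410 ≈ -2.8543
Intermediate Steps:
424/(-55) + 301/62 = 424*(-1/55) + 301*(1/62) = -424/55 + 301/62 = -9733/3410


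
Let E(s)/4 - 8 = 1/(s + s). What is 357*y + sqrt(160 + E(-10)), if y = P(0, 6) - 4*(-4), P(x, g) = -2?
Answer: 4998 + sqrt(4795)/5 ≈ 5011.9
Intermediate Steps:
E(s) = 32 + 2/s (E(s) = 32 + 4/(s + s) = 32 + 4/((2*s)) = 32 + 4*(1/(2*s)) = 32 + 2/s)
y = 14 (y = -2 - 4*(-4) = -2 + 16 = 14)
357*y + sqrt(160 + E(-10)) = 357*14 + sqrt(160 + (32 + 2/(-10))) = 4998 + sqrt(160 + (32 + 2*(-1/10))) = 4998 + sqrt(160 + (32 - 1/5)) = 4998 + sqrt(160 + 159/5) = 4998 + sqrt(959/5) = 4998 + sqrt(4795)/5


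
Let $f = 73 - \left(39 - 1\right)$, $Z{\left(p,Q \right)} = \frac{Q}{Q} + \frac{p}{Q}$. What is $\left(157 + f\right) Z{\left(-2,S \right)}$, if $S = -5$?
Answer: $\frac{1344}{5} \approx 268.8$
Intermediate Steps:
$Z{\left(p,Q \right)} = 1 + \frac{p}{Q}$
$f = 35$ ($f = 73 - \left(39 - 1\right) = 73 - 38 = 35$)
$\left(157 + f\right) Z{\left(-2,S \right)} = \left(157 + 35\right) \frac{-5 - 2}{-5} = 192 \left(\left(- \frac{1}{5}\right) \left(-7\right)\right) = 192 \cdot \frac{7}{5} = \frac{1344}{5}$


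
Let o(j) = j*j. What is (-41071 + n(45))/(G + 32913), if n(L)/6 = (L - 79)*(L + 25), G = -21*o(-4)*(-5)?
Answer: -55351/34593 ≈ -1.6001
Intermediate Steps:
o(j) = j²
G = 1680 (G = -21*(-4)²*(-5) = -21*16*(-5) = -336*(-5) = 1680)
n(L) = 6*(-79 + L)*(25 + L) (n(L) = 6*((L - 79)*(L + 25)) = 6*((-79 + L)*(25 + L)) = 6*(-79 + L)*(25 + L))
(-41071 + n(45))/(G + 32913) = (-41071 + (-11850 - 324*45 + 6*45²))/(1680 + 32913) = (-41071 + (-11850 - 14580 + 6*2025))/34593 = (-41071 + (-11850 - 14580 + 12150))*(1/34593) = (-41071 - 14280)*(1/34593) = -55351*1/34593 = -55351/34593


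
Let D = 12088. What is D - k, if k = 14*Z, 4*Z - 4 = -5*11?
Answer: 24533/2 ≈ 12267.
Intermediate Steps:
Z = -51/4 (Z = 1 + (-5*11)/4 = 1 + (¼)*(-55) = 1 - 55/4 = -51/4 ≈ -12.750)
k = -357/2 (k = 14*(-51/4) = -357/2 ≈ -178.50)
D - k = 12088 - 1*(-357/2) = 12088 + 357/2 = 24533/2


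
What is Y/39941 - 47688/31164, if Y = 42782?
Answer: -47620680/103726777 ≈ -0.45910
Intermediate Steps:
Y/39941 - 47688/31164 = 42782/39941 - 47688/31164 = 42782*(1/39941) - 47688*1/31164 = 42782/39941 - 3974/2597 = -47620680/103726777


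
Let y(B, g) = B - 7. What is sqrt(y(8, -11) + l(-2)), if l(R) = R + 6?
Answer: sqrt(5) ≈ 2.2361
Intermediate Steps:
l(R) = 6 + R
y(B, g) = -7 + B
sqrt(y(8, -11) + l(-2)) = sqrt((-7 + 8) + (6 - 2)) = sqrt(1 + 4) = sqrt(5)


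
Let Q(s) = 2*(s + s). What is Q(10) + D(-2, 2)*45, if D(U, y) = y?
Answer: 130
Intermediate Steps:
Q(s) = 4*s (Q(s) = 2*(2*s) = 4*s)
Q(10) + D(-2, 2)*45 = 4*10 + 2*45 = 40 + 90 = 130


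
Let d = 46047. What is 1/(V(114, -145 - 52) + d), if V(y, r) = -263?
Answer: 1/45784 ≈ 2.1842e-5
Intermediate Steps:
1/(V(114, -145 - 52) + d) = 1/(-263 + 46047) = 1/45784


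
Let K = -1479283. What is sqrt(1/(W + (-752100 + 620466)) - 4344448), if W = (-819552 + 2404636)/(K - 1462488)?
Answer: 55*I*sqrt(215360802868918865017715414)/387238668898 ≈ 2084.3*I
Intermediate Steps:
W = -1585084/2941771 (W = (-819552 + 2404636)/(-1479283 - 1462488) = 1585084/(-2941771) = 1585084*(-1/2941771) = -1585084/2941771 ≈ -0.53882)
sqrt(1/(W + (-752100 + 620466)) - 4344448) = sqrt(1/(-1585084/2941771 + (-752100 + 620466)) - 4344448) = sqrt(1/(-1585084/2941771 - 131634) - 4344448) = sqrt(1/(-387238668898/2941771) - 4344448) = sqrt(-2941771/387238668898 - 4344448) = sqrt(-1682338260619520075/387238668898) = 55*I*sqrt(215360802868918865017715414)/387238668898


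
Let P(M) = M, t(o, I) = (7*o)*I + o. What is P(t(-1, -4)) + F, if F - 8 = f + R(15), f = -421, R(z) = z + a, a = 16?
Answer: -355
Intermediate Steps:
R(z) = 16 + z (R(z) = z + 16 = 16 + z)
t(o, I) = o + 7*I*o (t(o, I) = 7*I*o + o = o + 7*I*o)
F = -382 (F = 8 + (-421 + (16 + 15)) = 8 + (-421 + 31) = 8 - 390 = -382)
P(t(-1, -4)) + F = -(1 + 7*(-4)) - 382 = -(1 - 28) - 382 = -1*(-27) - 382 = 27 - 382 = -355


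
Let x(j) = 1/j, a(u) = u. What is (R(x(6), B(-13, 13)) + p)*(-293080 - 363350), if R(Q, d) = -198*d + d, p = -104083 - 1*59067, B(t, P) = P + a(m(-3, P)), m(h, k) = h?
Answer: 108389721600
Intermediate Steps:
B(t, P) = -3 + P (B(t, P) = P - 3 = -3 + P)
p = -163150 (p = -104083 - 59067 = -163150)
R(Q, d) = -197*d
(R(x(6), B(-13, 13)) + p)*(-293080 - 363350) = (-197*(-3 + 13) - 163150)*(-293080 - 363350) = (-197*10 - 163150)*(-656430) = (-1970 - 163150)*(-656430) = -165120*(-656430) = 108389721600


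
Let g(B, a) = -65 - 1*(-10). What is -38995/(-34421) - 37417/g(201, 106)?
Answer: 1290075282/1893155 ≈ 681.44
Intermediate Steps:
g(B, a) = -55 (g(B, a) = -65 + 10 = -55)
-38995/(-34421) - 37417/g(201, 106) = -38995/(-34421) - 37417/(-55) = -38995*(-1/34421) - 37417*(-1/55) = 38995/34421 + 37417/55 = 1290075282/1893155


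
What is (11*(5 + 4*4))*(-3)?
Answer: -693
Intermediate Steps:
(11*(5 + 4*4))*(-3) = (11*(5 + 16))*(-3) = (11*21)*(-3) = 231*(-3) = -693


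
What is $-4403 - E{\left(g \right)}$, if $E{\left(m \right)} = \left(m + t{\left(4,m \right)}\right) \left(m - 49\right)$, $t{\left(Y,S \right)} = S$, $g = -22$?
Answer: $-7527$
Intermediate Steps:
$E{\left(m \right)} = 2 m \left(-49 + m\right)$ ($E{\left(m \right)} = \left(m + m\right) \left(m - 49\right) = 2 m \left(-49 + m\right)$)
$-4403 - E{\left(g \right)} = -4403 - 2 \left(-22\right) \left(-49 - 22\right) = -4403 - 2 \left(-22\right) \left(-71\right) = -4403 - 3124 = -7527$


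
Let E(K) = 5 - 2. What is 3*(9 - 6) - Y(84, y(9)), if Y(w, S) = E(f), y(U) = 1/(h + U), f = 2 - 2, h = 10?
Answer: 6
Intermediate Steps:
f = 0
y(U) = 1/(10 + U)
E(K) = 3
Y(w, S) = 3
3*(9 - 6) - Y(84, y(9)) = 3*(9 - 6) - 1*3 = 3*3 - 3 = 9 - 3 = 6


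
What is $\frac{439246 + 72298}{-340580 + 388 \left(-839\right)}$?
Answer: $- \frac{63943}{83264} \approx -0.76795$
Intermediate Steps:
$\frac{439246 + 72298}{-340580 + 388 \left(-839\right)} = \frac{511544}{-340580 - 325532} = \frac{511544}{-666112} = 511544 \left(- \frac{1}{666112}\right) = - \frac{63943}{83264}$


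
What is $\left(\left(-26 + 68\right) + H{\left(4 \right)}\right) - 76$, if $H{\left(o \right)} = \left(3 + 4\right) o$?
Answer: $-6$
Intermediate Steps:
$H{\left(o \right)} = 7 o$
$\left(\left(-26 + 68\right) + H{\left(4 \right)}\right) - 76 = \left(\left(-26 + 68\right) + 7 \cdot 4\right) - 76 = \left(42 + 28\right) - 76 = 70 - 76 = -6$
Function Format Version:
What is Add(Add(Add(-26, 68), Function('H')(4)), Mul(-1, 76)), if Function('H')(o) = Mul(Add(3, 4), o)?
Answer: -6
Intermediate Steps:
Function('H')(o) = Mul(7, o)
Add(Add(Add(-26, 68), Function('H')(4)), Mul(-1, 76)) = Add(Add(Add(-26, 68), Mul(7, 4)), Mul(-1, 76)) = Add(Add(42, 28), -76) = Add(70, -76) = -6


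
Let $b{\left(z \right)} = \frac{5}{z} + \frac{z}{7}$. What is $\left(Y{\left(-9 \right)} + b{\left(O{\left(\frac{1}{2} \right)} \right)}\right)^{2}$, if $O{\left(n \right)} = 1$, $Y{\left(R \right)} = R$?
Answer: $\frac{729}{49} \approx 14.878$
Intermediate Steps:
$b{\left(z \right)} = \frac{5}{z} + \frac{z}{7}$ ($b{\left(z \right)} = \frac{5}{z} + z \frac{1}{7} = \frac{5}{z} + \frac{z}{7}$)
$\left(Y{\left(-9 \right)} + b{\left(O{\left(\frac{1}{2} \right)} \right)}\right)^{2} = \left(-9 + \left(\frac{5}{1} + \frac{1}{7} \cdot 1\right)\right)^{2} = \left(-9 + \left(5 \cdot 1 + \frac{1}{7}\right)\right)^{2} = \left(-9 + \left(5 + \frac{1}{7}\right)\right)^{2} = \left(-9 + \frac{36}{7}\right)^{2} = \left(- \frac{27}{7}\right)^{2} = \frac{729}{49}$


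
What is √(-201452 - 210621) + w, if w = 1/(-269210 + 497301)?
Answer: 1/228091 + I*√412073 ≈ 4.3842e-6 + 641.93*I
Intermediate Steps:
w = 1/228091 ≈ 4.3842e-6
√(-201452 - 210621) + w = √(-201452 - 210621) + 1/228091 = √(-412073) + 1/228091 = I*√412073 + 1/228091 = 1/228091 + I*√412073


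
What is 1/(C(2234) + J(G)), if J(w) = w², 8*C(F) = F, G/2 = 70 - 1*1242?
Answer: 4/21978461 ≈ 1.8200e-7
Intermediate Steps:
G = -2344 (G = 2*(70 - 1*1242) = 2*(70 - 1242) = 2*(-1172) = -2344)
C(F) = F/8
1/(C(2234) + J(G)) = 1/((⅛)*2234 + (-2344)²) = 1/(1117/4 + 5494336) = 1/(21978461/4) = 4/21978461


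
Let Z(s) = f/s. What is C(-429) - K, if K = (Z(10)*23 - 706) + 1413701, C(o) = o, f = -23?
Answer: -14133711/10 ≈ -1.4134e+6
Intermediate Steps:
Z(s) = -23/s
K = 14129421/10 (K = (-23/10*23 - 706) + 1413701 = (-529/10 - 706) + 1413701 = -7589/10 + 1413701 = 14129421/10 ≈ 1.4129e+6)
C(-429) - K = -429 - 1*14129421/10 = -429 - 14129421/10 = -14133711/10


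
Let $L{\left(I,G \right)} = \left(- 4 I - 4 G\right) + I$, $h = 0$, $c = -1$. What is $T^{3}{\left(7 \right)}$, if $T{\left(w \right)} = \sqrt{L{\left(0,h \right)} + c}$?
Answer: $- i \approx - 1.0 i$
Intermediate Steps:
$L{\left(I,G \right)} = - 4 G - 3 I$ ($L{\left(I,G \right)} = \left(- 4 G - 4 I\right) + I = - 4 G - 3 I$)
$T{\left(w \right)} = i$ ($T{\left(w \right)} = \sqrt{\left(\left(-4\right) 0 - 0\right) - 1} = \sqrt{\left(0 + 0\right) - 1} = \sqrt{0 - 1} = \sqrt{-1} = i$)
$T^{3}{\left(7 \right)} = i^{3} = - i$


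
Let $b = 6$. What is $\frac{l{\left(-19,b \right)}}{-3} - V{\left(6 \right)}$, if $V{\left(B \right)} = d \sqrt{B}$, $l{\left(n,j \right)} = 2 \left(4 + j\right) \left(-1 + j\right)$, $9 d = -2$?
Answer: $- \frac{100}{3} + \frac{2 \sqrt{6}}{9} \approx -32.789$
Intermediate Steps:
$d = - \frac{2}{9}$ ($d = \frac{1}{9} \left(-2\right) = - \frac{2}{9} \approx -0.22222$)
$l{\left(n,j \right)} = 2 \left(-1 + j\right) \left(4 + j\right)$
$V{\left(B \right)} = - \frac{2 \sqrt{B}}{9}$
$\frac{l{\left(-19,b \right)}}{-3} - V{\left(6 \right)} = \frac{-8 + 2 \cdot 6^{2} + 6 \cdot 6}{-3} - - \frac{2 \sqrt{6}}{9} = \left(-8 + 2 \cdot 36 + 36\right) \left(- \frac{1}{3}\right) + \frac{2 \sqrt{6}}{9} = \left(-8 + 72 + 36\right) \left(- \frac{1}{3}\right) + \frac{2 \sqrt{6}}{9} = 100 \left(- \frac{1}{3}\right) + \frac{2 \sqrt{6}}{9} = - \frac{100}{3} + \frac{2 \sqrt{6}}{9}$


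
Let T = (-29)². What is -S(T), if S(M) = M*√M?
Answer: -24389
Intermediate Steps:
T = 841
S(M) = M^(3/2)
-S(T) = -841^(3/2) = -1*24389 = -24389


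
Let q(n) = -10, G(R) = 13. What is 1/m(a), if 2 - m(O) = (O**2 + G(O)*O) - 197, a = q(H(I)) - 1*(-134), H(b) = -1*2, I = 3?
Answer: -1/16789 ≈ -5.9563e-5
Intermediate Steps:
H(b) = -2
a = 124 (a = -10 - 1*(-134) = -10 + 134 = 124)
m(O) = 199 - O**2 - 13*O (m(O) = 2 - ((O**2 + 13*O) - 197) = 2 - (-197 + O**2 + 13*O) = 2 + (197 - O**2 - 13*O) = 199 - O**2 - 13*O)
1/m(a) = 1/(199 - 1*124**2 - 13*124) = 1/(199 - 1*15376 - 1612) = 1/(199 - 15376 - 1612) = 1/(-16789) = -1/16789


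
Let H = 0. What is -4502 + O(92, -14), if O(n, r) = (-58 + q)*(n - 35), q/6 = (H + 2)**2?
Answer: -6440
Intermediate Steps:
q = 24 (q = 6*(0 + 2)**2 = 6*2**2 = 6*4 = 24)
O(n, r) = 1190 - 34*n (O(n, r) = (-58 + 24)*(n - 35) = -34*(-35 + n) = 1190 - 34*n)
-4502 + O(92, -14) = -4502 + (1190 - 34*92) = -4502 + (1190 - 3128) = -4502 - 1938 = -6440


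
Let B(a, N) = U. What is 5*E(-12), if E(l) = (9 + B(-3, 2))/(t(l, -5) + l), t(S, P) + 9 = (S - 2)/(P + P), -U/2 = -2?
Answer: -325/98 ≈ -3.3163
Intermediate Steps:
U = 4 (U = -2*(-2) = 4)
B(a, N) = 4
t(S, P) = -9 + (-2 + S)/(2*P) (t(S, P) = -9 + (S - 2)/(P + P) = -9 + (-2 + S)/((2*P)) = -9 + (-2 + S)*(1/(2*P)) = -9 + (-2 + S)/(2*P))
E(l) = 13/(-44/5 + 9*l/10) (E(l) = (9 + 4)/((½)*(-2 + l - 18*(-5))/(-5) + l) = 13/((½)*(-⅕)*(-2 + l + 90) + l) = 13/((½)*(-⅕)*(88 + l) + l) = 13/((-44/5 - l/10) + l) = 13/(-44/5 + 9*l/10))
5*E(-12) = 5*(130/(-88 + 9*(-12))) = 5*(130/(-88 - 108)) = 5*(130/(-196)) = 5*(130*(-1/196)) = 5*(-65/98) = -325/98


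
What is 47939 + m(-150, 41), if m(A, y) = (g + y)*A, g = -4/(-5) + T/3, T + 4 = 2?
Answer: 41769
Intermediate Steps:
T = -2 (T = -4 + 2 = -2)
g = 2/15 (g = -4/(-5) - 2/3 = -4*(-1/5) - 2*1/3 = 4/5 - 2/3 = 2/15 ≈ 0.13333)
m(A, y) = A*(2/15 + y) (m(A, y) = (2/15 + y)*A = A*(2/15 + y))
47939 + m(-150, 41) = 47939 + (1/15)*(-150)*(2 + 15*41) = 47939 + (1/15)*(-150)*(2 + 615) = 47939 + (1/15)*(-150)*617 = 47939 - 6170 = 41769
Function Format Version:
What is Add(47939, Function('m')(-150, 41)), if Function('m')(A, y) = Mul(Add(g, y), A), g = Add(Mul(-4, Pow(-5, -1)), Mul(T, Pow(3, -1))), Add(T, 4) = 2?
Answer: 41769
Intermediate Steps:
T = -2 (T = Add(-4, 2) = -2)
g = Rational(2, 15) (g = Add(Mul(-4, Pow(-5, -1)), Mul(-2, Pow(3, -1))) = Add(Mul(-4, Rational(-1, 5)), Mul(-2, Rational(1, 3))) = Add(Rational(4, 5), Rational(-2, 3)) = Rational(2, 15) ≈ 0.13333)
Function('m')(A, y) = Mul(A, Add(Rational(2, 15), y)) (Function('m')(A, y) = Mul(Add(Rational(2, 15), y), A) = Mul(A, Add(Rational(2, 15), y)))
Add(47939, Function('m')(-150, 41)) = Add(47939, Mul(Rational(1, 15), -150, Add(2, Mul(15, 41)))) = Add(47939, Mul(Rational(1, 15), -150, Add(2, 615))) = Add(47939, Mul(Rational(1, 15), -150, 617)) = Add(47939, -6170) = 41769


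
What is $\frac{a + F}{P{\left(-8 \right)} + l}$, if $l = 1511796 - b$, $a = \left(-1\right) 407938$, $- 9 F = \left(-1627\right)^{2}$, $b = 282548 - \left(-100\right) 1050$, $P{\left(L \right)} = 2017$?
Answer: $- \frac{902653}{1448055} \approx -0.62336$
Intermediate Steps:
$b = 387548$ ($b = 282548 - -105000 = 282548 + 105000 = 387548$)
$F = - \frac{2647129}{9}$ ($F = - \frac{\left(-1627\right)^{2}}{9} = \left(- \frac{1}{9}\right) 2647129 = - \frac{2647129}{9} \approx -2.9413 \cdot 10^{5}$)
$a = -407938$
$l = 1124248$ ($l = 1511796 - 387548 = 1124248$)
$\frac{a + F}{P{\left(-8 \right)} + l} = \frac{-407938 - \frac{2647129}{9}}{2017 + 1124248} = - \frac{6318571}{9 \cdot 1126265} = \left(- \frac{6318571}{9}\right) \frac{1}{1126265} = - \frac{902653}{1448055}$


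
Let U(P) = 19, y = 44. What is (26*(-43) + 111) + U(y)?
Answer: -988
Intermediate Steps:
(26*(-43) + 111) + U(y) = (26*(-43) + 111) + 19 = (-1118 + 111) + 19 = -1007 + 19 = -988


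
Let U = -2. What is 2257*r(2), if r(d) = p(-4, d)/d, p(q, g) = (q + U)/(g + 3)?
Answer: -6771/5 ≈ -1354.2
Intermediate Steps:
p(q, g) = (-2 + q)/(3 + g) (p(q, g) = (q - 2)/(g + 3) = (-2 + q)/(3 + g))
r(d) = -6/(d*(3 + d)) (r(d) = ((-2 - 4)/(3 + d))/d = (-6/(3 + d))/d = -6/(d*(3 + d)))
2257*r(2) = 2257*(-6/(2*(3 + 2))) = 2257*(-6*½/5) = 2257*(-6*½*⅕) = 2257*(-⅗) = -6771/5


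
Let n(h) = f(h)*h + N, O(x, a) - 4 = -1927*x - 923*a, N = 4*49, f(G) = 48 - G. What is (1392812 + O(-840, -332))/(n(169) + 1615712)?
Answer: 3317932/1595459 ≈ 2.0796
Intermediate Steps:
N = 196
O(x, a) = 4 - 1927*x - 923*a (O(x, a) = 4 + (-1927*x - 923*a) = 4 - 1927*x - 923*a)
n(h) = 196 + h*(48 - h) (n(h) = (48 - h)*h + 196 = h*(48 - h) + 196 = 196 + h*(48 - h))
(1392812 + O(-840, -332))/(n(169) + 1615712) = (1392812 + (4 - 1927*(-840) - 923*(-332)))/((196 - 1*169*(-48 + 169)) + 1615712) = (1392812 + (4 + 1618680 + 306436))/((196 - 1*169*121) + 1615712) = (1392812 + 1925120)/((196 - 20449) + 1615712) = 3317932/(-20253 + 1615712) = 3317932/1595459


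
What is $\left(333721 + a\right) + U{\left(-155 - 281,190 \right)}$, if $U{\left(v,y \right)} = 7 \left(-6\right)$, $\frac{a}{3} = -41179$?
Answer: $210142$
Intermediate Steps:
$a = -123537$ ($a = 3 \left(-41179\right) = -123537$)
$U{\left(v,y \right)} = -42$
$\left(333721 + a\right) + U{\left(-155 - 281,190 \right)} = \left(333721 - 123537\right) - 42 = 210184 - 42 = 210142$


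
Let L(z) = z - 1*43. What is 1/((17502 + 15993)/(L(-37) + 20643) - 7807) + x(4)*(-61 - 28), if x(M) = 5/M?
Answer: -35711701861/321003692 ≈ -111.25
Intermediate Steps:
L(z) = -43 + z (L(z) = z - 43 = -43 + z)
1/((17502 + 15993)/(L(-37) + 20643) - 7807) + x(4)*(-61 - 28) = 1/((17502 + 15993)/((-43 - 37) + 20643) - 7807) + (5/4)*(-61 - 28) = 1/(33495/(-80 + 20643) - 7807) + (5*(1/4))*(-89) = 1/(33495/20563 - 7807) + (5/4)*(-89) = 1/(33495*(1/20563) - 7807) - 445/4 = 1/(33495/20563 - 7807) - 445/4 = 1/(-160501846/20563) - 445/4 = -20563/160501846 - 445/4 = -35711701861/321003692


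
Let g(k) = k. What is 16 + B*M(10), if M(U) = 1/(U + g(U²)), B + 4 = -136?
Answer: 162/11 ≈ 14.727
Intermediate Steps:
B = -140 (B = -4 - 136 = -140)
M(U) = 1/(U + U²)
16 + B*M(10) = 16 - 140/(10*(1 + 10)) = 16 - 14/11 = 162/11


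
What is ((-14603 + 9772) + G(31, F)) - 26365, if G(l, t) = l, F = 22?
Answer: -31165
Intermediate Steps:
((-14603 + 9772) + G(31, F)) - 26365 = ((-14603 + 9772) + 31) - 26365 = (-4831 + 31) - 26365 = -4800 - 26365 = -31165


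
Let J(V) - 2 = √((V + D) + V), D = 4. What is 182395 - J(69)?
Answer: 182393 - √142 ≈ 1.8238e+5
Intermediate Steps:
J(V) = 2 + √(4 + 2*V) (J(V) = 2 + √((V + 4) + V) = 2 + √((4 + V) + V) = 2 + √(4 + 2*V))
182395 - J(69) = 182395 - (2 + √(4 + 2*69)) = 182395 - (2 + √(4 + 138)) = 182395 - (2 + √142) = 182395 + (-2 - √142) = 182393 - √142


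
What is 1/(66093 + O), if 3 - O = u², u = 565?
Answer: -1/253129 ≈ -3.9506e-6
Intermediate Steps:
O = -319222 (O = 3 - 1*565² = 3 - 1*319225 = 3 - 319225 = -319222)
1/(66093 + O) = 1/(66093 - 319222) = 1/(-253129) = -1/253129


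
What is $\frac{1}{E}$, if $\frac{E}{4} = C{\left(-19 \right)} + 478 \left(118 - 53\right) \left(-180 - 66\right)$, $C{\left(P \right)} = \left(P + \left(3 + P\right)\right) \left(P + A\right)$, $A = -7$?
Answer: $- \frac{1}{30569240} \approx -3.2713 \cdot 10^{-8}$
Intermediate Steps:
$C{\left(P \right)} = \left(-7 + P\right) \left(3 + 2 P\right)$ ($C{\left(P \right)} = \left(P + \left(3 + P\right)\right) \left(P - 7\right) = \left(3 + 2 P\right) \left(-7 + P\right) = \left(-7 + P\right) \left(3 + 2 P\right)$)
$E = -30569240$ ($E = 4 \left(\left(-21 - -209 + 2 \left(-19\right)^{2}\right) + 478 \left(118 - 53\right) \left(-180 - 66\right)\right) = 4 \left(\left(-21 + 209 + 2 \cdot 361\right) + 478 \cdot 65 \left(-246\right)\right) = 4 \left(\left(-21 + 209 + 722\right) + 478 \left(-15990\right)\right) = 4 \left(910 - 7643220\right) = 4 \left(-7642310\right) = -30569240$)
$\frac{1}{E} = \frac{1}{-30569240} = - \frac{1}{30569240}$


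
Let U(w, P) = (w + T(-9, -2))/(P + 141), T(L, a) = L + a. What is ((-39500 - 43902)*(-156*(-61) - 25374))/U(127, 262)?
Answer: 133250833287/29 ≈ 4.5949e+9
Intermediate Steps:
U(w, P) = (-11 + w)/(141 + P) (U(w, P) = (w + (-9 - 2))/(P + 141) = (w - 11)/(141 + P) = (-11 + w)/(141 + P))
((-39500 - 43902)*(-156*(-61) - 25374))/U(127, 262) = ((-39500 - 43902)*(-156*(-61) - 25374))/(((-11 + 127)/(141 + 262))) = (-83402*(9516 - 25374))/((116/403)) = (-83402*(-15858))/(((1/403)*116)) = 1322588916/(116/403) = 1322588916*(403/116) = 133250833287/29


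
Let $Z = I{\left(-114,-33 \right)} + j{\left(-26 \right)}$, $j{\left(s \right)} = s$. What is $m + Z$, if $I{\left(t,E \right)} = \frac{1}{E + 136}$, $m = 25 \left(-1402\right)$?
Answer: $- \frac{3612827}{103} \approx -35076.0$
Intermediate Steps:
$m = -35050$
$I{\left(t,E \right)} = \frac{1}{136 + E}$
$Z = - \frac{2677}{103}$ ($Z = \frac{1}{136 - 33} - 26 = \frac{1}{103} - 26 = - \frac{2677}{103} \approx -25.99$)
$m + Z = -35050 - \frac{2677}{103} = - \frac{3612827}{103}$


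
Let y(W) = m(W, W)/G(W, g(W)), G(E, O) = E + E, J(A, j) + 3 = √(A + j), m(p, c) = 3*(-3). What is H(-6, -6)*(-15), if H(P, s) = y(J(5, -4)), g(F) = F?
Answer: -135/4 ≈ -33.750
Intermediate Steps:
m(p, c) = -9
J(A, j) = -3 + √(A + j)
G(E, O) = 2*E
y(W) = -9/(2*W) (y(W) = -9*1/(2*W) = -9/(2*W))
H(P, s) = 9/4 (H(P, s) = -9/(2*(-3 + √(5 - 4))) = -9/(2*(-3 + √1)) = -9/(2*(-3 + 1)) = -9/2/(-2) = -9/2*(-½) = 9/4)
H(-6, -6)*(-15) = (9/4)*(-15) = -135/4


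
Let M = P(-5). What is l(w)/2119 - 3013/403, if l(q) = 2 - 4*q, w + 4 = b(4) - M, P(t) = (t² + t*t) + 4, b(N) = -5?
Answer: -483245/65689 ≈ -7.3566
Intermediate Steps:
P(t) = 4 + 2*t² (P(t) = (t² + t²) + 4 = 2*t² + 4 = 4 + 2*t²)
M = 54 (M = 4 + 2*(-5)² = 4 + 2*25 = 4 + 50 = 54)
w = -63 (w = -4 + (-5 - 1*54) = -4 + (-5 - 54) = -4 - 59 = -63)
l(w)/2119 - 3013/403 = (2 - 4*(-63))/2119 - 3013/403 = (2 + 252)*(1/2119) - 3013*1/403 = 254*(1/2119) - 3013/403 = 254/2119 - 3013/403 = -483245/65689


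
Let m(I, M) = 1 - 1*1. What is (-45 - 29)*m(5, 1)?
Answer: 0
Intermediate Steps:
m(I, M) = 0 (m(I, M) = 1 - 1 = 0)
(-45 - 29)*m(5, 1) = (-45 - 29)*0 = -74*0 = 0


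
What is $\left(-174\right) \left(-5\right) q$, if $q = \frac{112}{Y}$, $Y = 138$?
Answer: $\frac{16240}{23} \approx 706.09$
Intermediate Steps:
$q = \frac{56}{69}$ ($q = \frac{112}{138} = 112 \cdot \frac{1}{138} = \frac{56}{69} \approx 0.81159$)
$\left(-174\right) \left(-5\right) q = \left(-174\right) \left(-5\right) \frac{56}{69} = 870 \cdot \frac{56}{69} = \frac{16240}{23}$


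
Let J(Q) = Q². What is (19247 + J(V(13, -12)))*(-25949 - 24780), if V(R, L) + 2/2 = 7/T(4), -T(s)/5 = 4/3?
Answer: -390637700649/400 ≈ -9.7659e+8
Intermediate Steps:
T(s) = -20/3
V(R, L) = -41/20 (V(R, L) = -1 + 7/(-20/3) = -1 + 7*(-3/20) = -1 - 21/20 = -41/20)
(19247 + J(V(13, -12)))*(-25949 - 24780) = (19247 + (-41/20)²)*(-25949 - 24780) = (19247 + 1681/400)*(-50729) = (7700481/400)*(-50729) = -390637700649/400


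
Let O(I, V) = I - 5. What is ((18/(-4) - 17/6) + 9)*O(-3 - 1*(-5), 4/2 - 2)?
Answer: -5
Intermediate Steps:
O(I, V) = -5 + I
((18/(-4) - 17/6) + 9)*O(-3 - 1*(-5), 4/2 - 2) = ((18/(-4) - 17/6) + 9)*(-5 + (-3 - 1*(-5))) = ((18*(-1/4) - 17*1/6) + 9)*(-5 + (-3 + 5)) = ((-9/2 - 17/6) + 9)*(-5 + 2) = (-22/3 + 9)*(-3) = (5/3)*(-3) = -5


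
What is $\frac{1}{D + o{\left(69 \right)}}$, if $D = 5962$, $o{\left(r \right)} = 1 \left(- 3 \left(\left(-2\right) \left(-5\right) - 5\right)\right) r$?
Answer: $\frac{1}{4927} \approx 0.00020296$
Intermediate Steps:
$o{\left(r \right)} = - 15 r$ ($o{\left(r \right)} = 1 \left(- 3 \left(10 - 5\right)\right) r = 1 \left(\left(-3\right) 5\right) r = 1 \left(-15\right) r = - 15 r$)
$\frac{1}{D + o{\left(69 \right)}} = \frac{1}{5962 - 1035} = \frac{1}{4927}$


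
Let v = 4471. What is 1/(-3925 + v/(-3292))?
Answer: -3292/12925571 ≈ -0.00025469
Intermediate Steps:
1/(-3925 + v/(-3292)) = 1/(-3925 + 4471/(-3292)) = 1/(-3925 + 4471*(-1/3292)) = 1/(-3925 - 4471/3292) = 1/(-12925571/3292) = -3292/12925571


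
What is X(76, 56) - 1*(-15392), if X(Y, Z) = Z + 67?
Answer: 15515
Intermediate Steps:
X(Y, Z) = 67 + Z
X(76, 56) - 1*(-15392) = (67 + 56) - 1*(-15392) = 123 + 15392 = 15515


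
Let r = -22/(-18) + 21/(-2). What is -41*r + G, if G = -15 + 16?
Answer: 6865/18 ≈ 381.39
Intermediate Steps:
G = 1
r = -167/18 (r = -22*(-1/18) + 21*(-1/2) = 11/9 - 21/2 = -167/18 ≈ -9.2778)
-41*r + G = -41*(-167/18) + 1 = 6847/18 + 1 = 6865/18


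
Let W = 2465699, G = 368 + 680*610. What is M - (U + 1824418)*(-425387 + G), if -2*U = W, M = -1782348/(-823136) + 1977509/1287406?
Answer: 800775132228920463917/132463778152 ≈ 6.0452e+9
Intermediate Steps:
G = 415168 (G = 368 + 414800 = 415168)
M = 490295544689/132463778152 (M = -1782348*(-1/823136) + 1977509*(1/1287406) = 445587/205784 + 1977509/1287406 = 490295544689/132463778152 ≈ 3.7014)
U = -2465699/2 (U = -½*2465699 = -2465699/2 ≈ -1.2329e+6)
M - (U + 1824418)*(-425387 + G) = 490295544689/132463778152 - (-2465699/2 + 1824418)*(-425387 + 415168) = 490295544689/132463778152 - 1183137*(-10219)/2 = 490295544689/132463778152 - 1*(-12090477003/2) = 490295544689/132463778152 + 12090477003/2 = 800775132228920463917/132463778152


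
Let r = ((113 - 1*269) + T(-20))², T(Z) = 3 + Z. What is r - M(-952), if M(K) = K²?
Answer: -876375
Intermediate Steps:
r = 29929 (r = ((113 - 1*269) + (3 - 20))² = ((113 - 269) - 17)² = (-156 - 17)² = (-173)² = 29929)
r - M(-952) = 29929 - 1*(-952)² = 29929 - 1*906304 = 29929 - 906304 = -876375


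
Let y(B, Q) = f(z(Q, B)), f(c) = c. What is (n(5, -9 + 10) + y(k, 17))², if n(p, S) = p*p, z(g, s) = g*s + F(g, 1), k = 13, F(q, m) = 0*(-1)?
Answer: 60516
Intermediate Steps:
F(q, m) = 0
z(g, s) = g*s (z(g, s) = g*s + 0 = g*s)
y(B, Q) = B*Q (y(B, Q) = Q*B = B*Q)
n(p, S) = p²
(n(5, -9 + 10) + y(k, 17))² = (5² + 13*17)² = (25 + 221)² = 246² = 60516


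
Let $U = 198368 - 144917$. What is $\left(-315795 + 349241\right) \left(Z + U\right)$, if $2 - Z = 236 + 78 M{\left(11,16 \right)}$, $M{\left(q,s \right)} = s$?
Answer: $1738155174$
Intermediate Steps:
$U = 53451$
$Z = -1482$ ($Z = 2 - \left(236 + 78 \cdot 16\right) = 2 - \left(236 + 1248\right) = 2 - 1484 = -1482$)
$\left(-315795 + 349241\right) \left(Z + U\right) = \left(-315795 + 349241\right) \left(-1482 + 53451\right) = 33446 \cdot 51969 = 1738155174$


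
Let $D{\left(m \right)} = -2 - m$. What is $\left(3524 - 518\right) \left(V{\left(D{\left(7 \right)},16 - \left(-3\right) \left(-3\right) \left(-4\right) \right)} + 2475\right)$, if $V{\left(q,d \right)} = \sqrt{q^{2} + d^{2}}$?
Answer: $7439850 + 3006 \sqrt{2785} \approx 7.5985 \cdot 10^{6}$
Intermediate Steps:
$V{\left(q,d \right)} = \sqrt{d^{2} + q^{2}}$
$\left(3524 - 518\right) \left(V{\left(D{\left(7 \right)},16 - \left(-3\right) \left(-3\right) \left(-4\right) \right)} + 2475\right) = \left(3524 - 518\right) \left(\sqrt{\left(16 - \left(-3\right) \left(-3\right) \left(-4\right)\right)^{2} + \left(-2 - 7\right)^{2}} + 2475\right) = 3006 \left(\sqrt{\left(16 - 9 \left(-4\right)\right)^{2} + \left(-2 - 7\right)^{2}} + 2475\right) = 3006 \left(\sqrt{\left(16 - -36\right)^{2} + \left(-9\right)^{2}} + 2475\right) = 3006 \left(\sqrt{\left(16 + 36\right)^{2} + 81} + 2475\right) = 3006 \left(\sqrt{52^{2} + 81} + 2475\right) = 3006 \left(\sqrt{2704 + 81} + 2475\right) = 3006 \left(\sqrt{2785} + 2475\right) = 3006 \left(2475 + \sqrt{2785}\right) = 7439850 + 3006 \sqrt{2785}$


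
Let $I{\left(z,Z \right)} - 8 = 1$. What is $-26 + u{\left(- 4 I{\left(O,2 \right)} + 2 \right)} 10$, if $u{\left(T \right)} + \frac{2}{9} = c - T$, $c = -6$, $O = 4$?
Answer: $\frac{2266}{9} \approx 251.78$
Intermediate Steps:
$I{\left(z,Z \right)} = 9$ ($I{\left(z,Z \right)} = 8 + 1 = 9$)
$u{\left(T \right)} = - \frac{56}{9} - T$ ($u{\left(T \right)} = - \frac{2}{9} - \left(6 + T\right) = - \frac{56}{9} - T$)
$-26 + u{\left(- 4 I{\left(O,2 \right)} + 2 \right)} 10 = -26 + \left(- \frac{56}{9} - \left(\left(-4\right) 9 + 2\right)\right) 10 = -26 + \left(- \frac{56}{9} - \left(-36 + 2\right)\right) 10 = -26 + \left(- \frac{56}{9} - -34\right) 10 = -26 + \left(- \frac{56}{9} + 34\right) 10 = -26 + \frac{250}{9} \cdot 10 = -26 + \frac{2500}{9} = \frac{2266}{9}$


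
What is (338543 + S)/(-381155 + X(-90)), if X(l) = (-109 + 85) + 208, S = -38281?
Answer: -300262/380971 ≈ -0.78815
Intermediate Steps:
X(l) = 184 (X(l) = -24 + 208 = 184)
(338543 + S)/(-381155 + X(-90)) = (338543 - 38281)/(-381155 + 184) = 300262/(-380971) = 300262*(-1/380971) = -300262/380971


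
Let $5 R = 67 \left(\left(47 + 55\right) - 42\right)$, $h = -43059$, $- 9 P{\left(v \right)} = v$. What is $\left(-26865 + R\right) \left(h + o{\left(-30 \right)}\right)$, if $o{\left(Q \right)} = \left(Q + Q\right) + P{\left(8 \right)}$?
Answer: $\frac{3371242273}{3} \approx 1.1237 \cdot 10^{9}$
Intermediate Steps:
$P{\left(v \right)} = - \frac{v}{9}$
$o{\left(Q \right)} = - \frac{8}{9} + 2 Q$ ($o{\left(Q \right)} = \left(Q + Q\right) - \frac{8}{9} = 2 Q - \frac{8}{9} = - \frac{8}{9} + 2 Q$)
$R = 804$ ($R = \frac{67 \left(\left(47 + 55\right) - 42\right)}{5} = \frac{67 \left(102 - 42\right)}{5} = \frac{67 \cdot 60}{5} = \frac{1}{5} \cdot 4020 = 804$)
$\left(-26865 + R\right) \left(h + o{\left(-30 \right)}\right) = \left(-26865 + 804\right) \left(-43059 + \left(- \frac{8}{9} + 2 \left(-30\right)\right)\right) = - 26061 \left(-43059 - \frac{548}{9}\right) = \left(-26061\right) \left(- \frac{388079}{9}\right) = \frac{3371242273}{3}$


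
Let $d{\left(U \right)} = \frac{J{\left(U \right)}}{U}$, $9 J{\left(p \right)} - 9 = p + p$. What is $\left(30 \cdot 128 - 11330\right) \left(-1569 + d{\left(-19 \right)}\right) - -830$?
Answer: $\frac{2009484230}{171} \approx 1.1751 \cdot 10^{7}$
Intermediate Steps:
$J{\left(p \right)} = 1 + \frac{2 p}{9}$ ($J{\left(p \right)} = 1 + \frac{p + p}{9} = 1 + \frac{2 p}{9}$)
$d{\left(U \right)} = \frac{1 + \frac{2 U}{9}}{U}$
$\left(30 \cdot 128 - 11330\right) \left(-1569 + d{\left(-19 \right)}\right) - -830 = \left(30 \cdot 128 - 11330\right) \left(-1569 + \left(\frac{2}{9} + \frac{1}{-19}\right)\right) - -830 = \left(3840 - 11330\right) \left(-1569 + \left(\frac{2}{9} - \frac{1}{19}\right)\right) + 830 = - 7490 \left(-1569 + \frac{29}{171}\right) + 830 = \left(-7490\right) \left(- \frac{268270}{171}\right) + 830 = \frac{2009342300}{171} + 830 = \frac{2009484230}{171}$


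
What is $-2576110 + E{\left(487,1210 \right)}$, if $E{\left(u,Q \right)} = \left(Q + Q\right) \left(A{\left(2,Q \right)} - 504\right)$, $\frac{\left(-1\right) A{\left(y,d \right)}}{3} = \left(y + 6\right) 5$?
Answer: $-4086190$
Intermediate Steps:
$A{\left(y,d \right)} = -90 - 15 y$ ($A{\left(y,d \right)} = - 3 \left(y + 6\right) 5 = - 3 \left(6 + y\right) 5 = - 3 \left(30 + 5 y\right) = -90 - 15 y$)
$E{\left(u,Q \right)} = - 1248 Q$ ($E{\left(u,Q \right)} = \left(Q + Q\right) \left(\left(-90 - 30\right) - 504\right) = 2 Q \left(\left(-90 - 30\right) - 504\right) = 2 Q \left(-120 - 504\right) = 2 Q \left(-624\right) = - 1248 Q$)
$-2576110 + E{\left(487,1210 \right)} = -2576110 - 1510080 = -4086190$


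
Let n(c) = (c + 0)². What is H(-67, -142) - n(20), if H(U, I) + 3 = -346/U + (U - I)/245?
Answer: -1305090/3283 ≈ -397.53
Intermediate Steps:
n(c) = c²
H(U, I) = -3 - 346/U - I/245 + U/245 (H(U, I) = -3 + (-346/U + (U - I)/245) = -3 + (-346/U + (U - I)*(1/245)) = -3 + (-346/U + (-I/245 + U/245)) = -3 + (-346/U - I/245 + U/245) = -3 - 346/U - I/245 + U/245)
H(-67, -142) - n(20) = (-3 - 346/(-67) - 1/245*(-142) + (1/245)*(-67)) - 1*20² = (-3 - 346*(-1/67) + 142/245 - 67/245) - 1*400 = (-3 + 346/67 + 142/245 - 67/245) - 400 = 8110/3283 - 400 = -1305090/3283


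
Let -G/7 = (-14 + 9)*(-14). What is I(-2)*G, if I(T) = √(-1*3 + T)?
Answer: -490*I*√5 ≈ -1095.7*I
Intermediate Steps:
I(T) = √(-3 + T)
G = -490 (G = -7*(-14 + 9)*(-14) = -(-35)*(-14) = -7*70 = -490)
I(-2)*G = √(-3 - 2)*(-490) = √(-5)*(-490) = (I*√5)*(-490) = -490*I*√5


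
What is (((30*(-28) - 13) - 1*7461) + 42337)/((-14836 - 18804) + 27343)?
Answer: -11341/2099 ≈ -5.4030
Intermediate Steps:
(((30*(-28) - 13) - 1*7461) + 42337)/((-14836 - 18804) + 27343) = (((-840 - 13) - 7461) + 42337)/(-33640 + 27343) = ((-853 - 7461) + 42337)/(-6297) = (-8314 + 42337)*(-1/6297) = 34023*(-1/6297) = -11341/2099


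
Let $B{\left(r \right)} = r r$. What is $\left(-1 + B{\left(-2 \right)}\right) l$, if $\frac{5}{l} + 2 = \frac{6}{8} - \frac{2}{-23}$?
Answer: $- \frac{1380}{107} \approx -12.897$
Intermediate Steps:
$B{\left(r \right)} = r^{2}$
$l = - \frac{460}{107}$ ($l = \frac{5}{-2 + \left(\frac{6}{8} - \frac{2}{-23}\right)} = \frac{5}{-2 + \left(6 \cdot \frac{1}{8} - - \frac{2}{23}\right)} = \frac{5}{-2 + \left(\frac{3}{4} + \frac{2}{23}\right)} = \frac{5}{-2 + \frac{77}{92}} = \frac{5}{- \frac{107}{92}} = 5 \left(- \frac{92}{107}\right) = - \frac{460}{107} \approx -4.2991$)
$\left(-1 + B{\left(-2 \right)}\right) l = \left(-1 + \left(-2\right)^{2}\right) \left(- \frac{460}{107}\right) = \left(-1 + 4\right) \left(- \frac{460}{107}\right) = 3 \left(- \frac{460}{107}\right) = - \frac{1380}{107}$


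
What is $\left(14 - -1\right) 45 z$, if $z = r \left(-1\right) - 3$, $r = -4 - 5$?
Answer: $4050$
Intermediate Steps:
$r = -9$ ($r = -4 - 5 = -9$)
$z = 6$ ($z = \left(-9\right) \left(-1\right) - 3 = 9 - 3 = 6$)
$\left(14 - -1\right) 45 z = \left(14 - -1\right) 45 \cdot 6 = \left(14 + 1\right) 45 \cdot 6 = 15 \cdot 45 \cdot 6 = 675 \cdot 6 = 4050$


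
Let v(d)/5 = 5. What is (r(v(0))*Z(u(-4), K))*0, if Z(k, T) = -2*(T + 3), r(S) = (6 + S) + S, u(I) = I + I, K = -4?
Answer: 0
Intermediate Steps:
v(d) = 25 (v(d) = 5*5 = 25)
u(I) = 2*I
r(S) = 6 + 2*S
Z(k, T) = -6 - 2*T (Z(k, T) = -2*(3 + T) = -6 - 2*T)
(r(v(0))*Z(u(-4), K))*0 = ((6 + 2*25)*(-6 - 2*(-4)))*0 = ((6 + 50)*(-6 + 8))*0 = (56*2)*0 = 112*0 = 0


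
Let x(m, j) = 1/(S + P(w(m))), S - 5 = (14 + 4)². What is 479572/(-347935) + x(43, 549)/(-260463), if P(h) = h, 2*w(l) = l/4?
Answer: -9546751162708/6926277677025 ≈ -1.3783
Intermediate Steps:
w(l) = l/8 (w(l) = (l/4)/2 = l/8)
S = 329 (S = 5 + (14 + 4)² = 5 + 18² = 5 + 324 = 329)
x(m, j) = 1/(329 + m/8)
479572/(-347935) + x(43, 549)/(-260463) = 479572/(-347935) + (8/(2632 + 43))/(-260463) = 479572*(-1/347935) + (8/2675)*(-1/260463) = -479572/347935 + (8*(1/2675))*(-1/260463) = -479572/347935 + (8/2675)*(-1/260463) = -479572/347935 - 8/696738525 = -9546751162708/6926277677025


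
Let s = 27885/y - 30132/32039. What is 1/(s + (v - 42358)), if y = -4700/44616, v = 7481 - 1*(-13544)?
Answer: -7529165/2153640242427 ≈ -3.4960e-6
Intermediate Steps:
v = 21025 (v = 7481 + 13544 = 21025)
y = -1175/11154 (y = -4700*1/44616 = -1175/11154 ≈ -0.10534)
s = -1993020565482/7529165 (s = 27885/(-1175/11154) - 30132/32039 = 27885*(-11154/1175) - 30132*1/32039 = -62205858/235 - 30132/32039 = -1993020565482/7529165 ≈ -2.6471e+5)
1/(s + (v - 42358)) = 1/(-1993020565482/7529165 + (21025 - 42358)) = 1/(-1993020565482/7529165 - 21333) = 1/(-2153640242427/7529165) = -7529165/2153640242427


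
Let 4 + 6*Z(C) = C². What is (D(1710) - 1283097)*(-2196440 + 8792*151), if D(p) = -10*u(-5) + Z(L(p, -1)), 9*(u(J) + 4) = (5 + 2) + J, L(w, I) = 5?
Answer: 3344341194424/3 ≈ 1.1148e+12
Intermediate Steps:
u(J) = -29/9 + J/9 (u(J) = -4 + ((5 + 2) + J)/9 = -4 + (7 + J)/9 = -4 + (7/9 + J/9) = -29/9 + J/9)
Z(C) = -⅔ + C²/6
D(p) = 743/18 (D(p) = -10*(-29/9 + (⅑)*(-5)) + (-⅔ + (⅙)*5²) = -10*(-29/9 - 5/9) + (-⅔ + (⅙)*25) = -10*(-34/9) + (-⅔ + 25/6) = 340/9 + 7/2 = 743/18)
(D(1710) - 1283097)*(-2196440 + 8792*151) = (743/18 - 1283097)*(-2196440 + 8792*151) = -23095003*(-2196440 + 1327592)/18 = -23095003/18*(-868848) = 3344341194424/3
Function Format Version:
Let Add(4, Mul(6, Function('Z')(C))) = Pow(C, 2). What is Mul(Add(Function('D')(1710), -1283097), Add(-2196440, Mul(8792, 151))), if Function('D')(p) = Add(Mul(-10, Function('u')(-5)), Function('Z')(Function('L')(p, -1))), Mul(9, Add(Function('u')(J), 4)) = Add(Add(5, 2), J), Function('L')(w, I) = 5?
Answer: Rational(3344341194424, 3) ≈ 1.1148e+12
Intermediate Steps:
Function('u')(J) = Add(Rational(-29, 9), Mul(Rational(1, 9), J)) (Function('u')(J) = Add(-4, Mul(Rational(1, 9), Add(Add(5, 2), J))) = Add(-4, Mul(Rational(1, 9), Add(7, J))) = Add(-4, Add(Rational(7, 9), Mul(Rational(1, 9), J))) = Add(Rational(-29, 9), Mul(Rational(1, 9), J)))
Function('Z')(C) = Add(Rational(-2, 3), Mul(Rational(1, 6), Pow(C, 2)))
Function('D')(p) = Rational(743, 18) (Function('D')(p) = Add(Mul(-10, Add(Rational(-29, 9), Mul(Rational(1, 9), -5))), Add(Rational(-2, 3), Mul(Rational(1, 6), Pow(5, 2)))) = Add(Mul(-10, Add(Rational(-29, 9), Rational(-5, 9))), Add(Rational(-2, 3), Mul(Rational(1, 6), 25))) = Add(Mul(-10, Rational(-34, 9)), Add(Rational(-2, 3), Rational(25, 6))) = Add(Rational(340, 9), Rational(7, 2)) = Rational(743, 18))
Mul(Add(Function('D')(1710), -1283097), Add(-2196440, Mul(8792, 151))) = Mul(Add(Rational(743, 18), -1283097), Add(-2196440, Mul(8792, 151))) = Mul(Rational(-23095003, 18), Add(-2196440, 1327592)) = Mul(Rational(-23095003, 18), -868848) = Rational(3344341194424, 3)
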